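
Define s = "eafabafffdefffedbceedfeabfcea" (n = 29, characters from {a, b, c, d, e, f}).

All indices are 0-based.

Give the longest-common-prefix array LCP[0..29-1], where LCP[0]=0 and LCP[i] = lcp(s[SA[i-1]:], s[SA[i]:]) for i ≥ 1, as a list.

[0, 1, 2, 1, 2, 0, 1, 1, 0, 2, 0, 1, 1, 0, 2, 2, 1, 2, 1, 1, 0, 1, 1, 1, 2, 1, 2, 2, 3]

sorted suffixes:
  #0 SA[0]=28  'a'
  #1 SA[1]=3  'abafffdefffedbceedfeabfcea'
  #2 SA[2]=23  'abfcea'
  #3 SA[3]=1  'afabafffdefffedbceedfeabfcea'
  #4 SA[4]=5  'afffdefffedbceedfeabfcea'
  #5 SA[5]=4  'bafffdefffedbceedfeabfcea'
  #6 SA[6]=16  'bceedfeabfcea'
  #7 SA[7]=24  'bfcea'
  #8 SA[8]=26  'cea'
  #9 SA[9]=17  'ceedfeabfcea'
  #10 SA[10]=15  'dbceedfeabfcea'
  #11 SA[11]=9  'defffedbceedfeabfcea'
  #12 SA[12]=20  'dfeabfcea'
  #13 SA[13]=27  'ea'
  #14 SA[14]=22  'eabfcea'
  #15 SA[15]=0  'eafabafffdefffedbceedfeabfcea'
  #16 SA[16]=14  'edbceedfeabfcea'
  #17 SA[17]=19  'edfeabfcea'
  #18 SA[18]=18  'eedfeabfcea'
  #19 SA[19]=10  'efffedbceedfeabfcea'
  #20 SA[20]=2  'fabafffdefffedbceedfeabfcea'
  #21 SA[21]=25  'fcea'
  #22 SA[22]=8  'fdefffedbceedfeabfcea'
  #23 SA[23]=21  'feabfcea'
  #24 SA[24]=13  'fedbceedfeabfcea'
  #25 SA[25]=7  'ffdefffedbceedfeabfcea'
  #26 SA[26]=12  'ffedbceedfeabfcea'
  #27 SA[27]=6  'fffdefffedbceedfeabfcea'
  #28 SA[28]=11  'fffedbceedfeabfcea'

SA = [28, 3, 23, 1, 5, 4, 16, 24, 26, 17, 15, 9, 20, 27, 22, 0, 14, 19, 18, 10, 2, 25, 8, 21, 13, 7, 12, 6, 11]
[i] adj suffixes → lcp
  [1] 28/3 → 1 ('a')
  [2] 3/23 → 2 ('ab')
  [3] 23/1 → 1 ('a')
  [4] 1/5 → 2 ('af')
  [5] 5/4 → 0 ('')
  [6] 4/16 → 1 ('b')
  [7] 16/24 → 1 ('b')
  [8] 24/26 → 0 ('')
  [9] 26/17 → 2 ('ce')
  [10] 17/15 → 0 ('')
  [11] 15/9 → 1 ('d')
  [12] 9/20 → 1 ('d')
  [13] 20/27 → 0 ('')
  [14] 27/22 → 2 ('ea')
  [15] 22/0 → 2 ('ea')
  [16] 0/14 → 1 ('e')
  [17] 14/19 → 2 ('ed')
  [18] 19/18 → 1 ('e')
  [19] 18/10 → 1 ('e')
  [20] 10/2 → 0 ('')
  [21] 2/25 → 1 ('f')
  [22] 25/8 → 1 ('f')
  [23] 8/21 → 1 ('f')
  [24] 21/13 → 2 ('fe')
  [25] 13/7 → 1 ('f')
  [26] 7/12 → 2 ('ff')
  [27] 12/6 → 2 ('ff')
  [28] 6/11 → 3 ('fff')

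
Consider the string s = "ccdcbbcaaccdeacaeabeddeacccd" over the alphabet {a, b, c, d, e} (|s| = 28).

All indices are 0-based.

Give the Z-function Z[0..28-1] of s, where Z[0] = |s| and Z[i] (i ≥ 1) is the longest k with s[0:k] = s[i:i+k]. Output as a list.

[28, 1, 0, 1, 0, 0, 1, 0, 0, 3, 1, 0, 0, 0, 1, 0, 0, 0, 0, 0, 0, 0, 0, 0, 2, 3, 1, 0]

Z[0]=28
i=1: outside box; Z[1]=1 scan→box=[1,2)
i=2: outside box; Z[2]=0
i=3: outside box; Z[3]=1 scan→box=[3,4)
i=4: outside box; Z[4]=0
i=5: outside box; Z[5]=0
i=6: outside box; Z[6]=1 scan→box=[6,7)
i=7: outside box; Z[7]=0
i=8: outside box; Z[8]=0
i=9: outside box; Z[9]=3 scan→box=[9,12)
i=10: min(r-i=2, Z[1]=1)=1; Z[10]=1
i=11: min(r-i=1, Z[2]=0)=0; Z[11]=0
i=12: outside box; Z[12]=0
i=13: outside box; Z[13]=0
i=14: outside box; Z[14]=1 scan→box=[14,15)
i=15: outside box; Z[15]=0
i=16: outside box; Z[16]=0
i=17: outside box; Z[17]=0
i=18: outside box; Z[18]=0
i=19: outside box; Z[19]=0
i=20: outside box; Z[20]=0
i=21: outside box; Z[21]=0
i=22: outside box; Z[22]=0
i=23: outside box; Z[23]=0
i=24: outside box; Z[24]=2 scan→box=[24,26)
i=25: min(r-i=1, Z[1]=1)=1; Z[25]=3 scan→box=[25,28)
i=26: min(r-i=2, Z[1]=1)=1; Z[26]=1
i=27: min(r-i=1, Z[2]=0)=0; Z[27]=0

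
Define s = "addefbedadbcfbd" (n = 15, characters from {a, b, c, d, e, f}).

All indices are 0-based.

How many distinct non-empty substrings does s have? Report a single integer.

109

rank | idx | suffix
   0 |   8 | adbcfbd
   1 |   0 | addefbedadbcfbd
   2 |  10 | bcfbd
   3 |  13 | bd
   4 |   5 | bedadbcfbd
   5 |  11 | cfbd
   6 |  14 | d
   7 |   7 | dadbcfbd
   8 |   9 | dbcfbd
   9 |   1 | ddefbedadbcfbd
  10 |   2 | defbedadbcfbd
  11 |   6 | edadbcfbd
  12 |   3 | efbedadbcfbd
  13 |  12 | fbd
  14 |   4 | fbedadbcfbd

SA = [8, 0, 10, 13, 5, 11, 14, 7, 9, 1, 2, 6, 3, 12, 4]
[i] adj suffixes → lcp
  [1] 8/0 → 2 ('ad')
  [2] 0/10 → 0 ('')
  [3] 10/13 → 1 ('b')
  [4] 13/5 → 1 ('b')
  [5] 5/11 → 0 ('')
  [6] 11/14 → 0 ('')
  [7] 14/7 → 1 ('d')
  [8] 7/9 → 1 ('d')
  [9] 9/1 → 1 ('d')
  [10] 1/2 → 1 ('d')
  [11] 2/6 → 0 ('')
  [12] 6/3 → 1 ('e')
  [13] 3/12 → 0 ('')
  [14] 12/4 → 2 ('fb')

n(n+1)/2 = 15·16/2 = 120
Σ LCP = 0 + 2 + 0 + 1 + 1 + 0 + 0 + 1 + 1 + 1 + 1 + 0 + 1 + 0 + 2 = 11
distinct = 120 − 11 = 109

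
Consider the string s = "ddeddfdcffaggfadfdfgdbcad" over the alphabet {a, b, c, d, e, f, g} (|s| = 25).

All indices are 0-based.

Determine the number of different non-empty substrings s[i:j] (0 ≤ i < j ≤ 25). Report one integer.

sorted suffixes:
  #0 SA[0]=23  'ad'
  #1 SA[1]=14  'adfdfgdbcad'
  #2 SA[2]=10  'aggfadfdfgdbcad'
  #3 SA[3]=21  'bcad'
  #4 SA[4]=22  'cad'
  #5 SA[5]=7  'cffaggfadfdfgdbcad'
  #6 SA[6]=24  'd'
  #7 SA[7]=20  'dbcad'
  #8 SA[8]=6  'dcffaggfadfdfgdbcad'
  #9 SA[9]=0  'ddeddfdcffaggfadfdfgdbcad'
  #10 SA[10]=3  'ddfdcffaggfadfdfgdbcad'
  #11 SA[11]=1  'deddfdcffaggfadfdfgdbcad'
  #12 SA[12]=4  'dfdcffaggfadfdfgdbcad'
  #13 SA[13]=15  'dfdfgdbcad'
  #14 SA[14]=17  'dfgdbcad'
  #15 SA[15]=2  'eddfdcffaggfadfdfgdbcad'
  #16 SA[16]=13  'fadfdfgdbcad'
  #17 SA[17]=9  'faggfadfdfgdbcad'
  #18 SA[18]=5  'fdcffaggfadfdfgdbcad'
  #19 SA[19]=16  'fdfgdbcad'
  #20 SA[20]=8  'ffaggfadfdfgdbcad'
  #21 SA[21]=18  'fgdbcad'
  #22 SA[22]=19  'gdbcad'
  #23 SA[23]=12  'gfadfdfgdbcad'
  #24 SA[24]=11  'ggfadfdfgdbcad'

SA = [23, 14, 10, 21, 22, 7, 24, 20, 6, 0, 3, 1, 4, 15, 17, 2, 13, 9, 5, 16, 8, 18, 19, 12, 11]
[i] adj suffixes → lcp
  [1] 23/14 → 2 ('ad')
  [2] 14/10 → 1 ('a')
  [3] 10/21 → 0 ('')
  [4] 21/22 → 0 ('')
  [5] 22/7 → 1 ('c')
  [6] 7/24 → 0 ('')
  [7] 24/20 → 1 ('d')
  [8] 20/6 → 1 ('d')
  [9] 6/0 → 1 ('d')
  [10] 0/3 → 2 ('dd')
  [11] 3/1 → 1 ('d')
  [12] 1/4 → 1 ('d')
  [13] 4/15 → 3 ('dfd')
  [14] 15/17 → 2 ('df')
  [15] 17/2 → 0 ('')
  [16] 2/13 → 0 ('')
  [17] 13/9 → 2 ('fa')
  [18] 9/5 → 1 ('f')
  [19] 5/16 → 2 ('fd')
  [20] 16/8 → 1 ('f')
  [21] 8/18 → 1 ('f')
  [22] 18/19 → 0 ('')
  [23] 19/12 → 1 ('g')
  [24] 12/11 → 1 ('g')

n(n+1)/2 = 25·26/2 = 325
Σ LCP = 0 + 2 + 1 + 0 + 0 + 1 + 0 + 1 + 1 + 1 + 2 + 1 + 1 + 3 + 2 + 0 + 0 + 2 + 1 + 2 + 1 + 1 + 0 + 1 + 1 = 25
distinct = 325 − 25 = 300

300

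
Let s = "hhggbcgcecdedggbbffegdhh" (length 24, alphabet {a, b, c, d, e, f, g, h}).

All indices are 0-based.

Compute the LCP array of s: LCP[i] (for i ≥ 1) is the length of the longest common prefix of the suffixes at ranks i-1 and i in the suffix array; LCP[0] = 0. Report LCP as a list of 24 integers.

[0, 1, 1, 0, 1, 1, 0, 1, 1, 0, 1, 1, 0, 1, 0, 2, 1, 1, 1, 3, 0, 1, 1, 2]

sorted suffixes:
  #0 SA[0]=15  'bbffegdhh'
  #1 SA[1]=4  'bcgcecdedggbbffegdhh'
  #2 SA[2]=16  'bffegdhh'
  #3 SA[3]=9  'cdedggbbffegdhh'
  #4 SA[4]=7  'cecdedggbbffegdhh'
  #5 SA[5]=5  'cgcecdedggbbffegdhh'
  #6 SA[6]=10  'dedggbbffegdhh'
  #7 SA[7]=12  'dggbbffegdhh'
  #8 SA[8]=21  'dhh'
  #9 SA[9]=8  'ecdedggbbffegdhh'
  #10 SA[10]=11  'edggbbffegdhh'
  #11 SA[11]=19  'egdhh'
  #12 SA[12]=18  'fegdhh'
  #13 SA[13]=17  'ffegdhh'
  #14 SA[14]=14  'gbbffegdhh'
  #15 SA[15]=3  'gbcgcecdedggbbffegdhh'
  #16 SA[16]=6  'gcecdedggbbffegdhh'
  #17 SA[17]=20  'gdhh'
  #18 SA[18]=13  'ggbbffegdhh'
  #19 SA[19]=2  'ggbcgcecdedggbbffegdhh'
  #20 SA[20]=23  'h'
  #21 SA[21]=1  'hggbcgcecdedggbbffegdhh'
  #22 SA[22]=22  'hh'
  #23 SA[23]=0  'hhggbcgcecdedggbbffegdhh'

SA = [15, 4, 16, 9, 7, 5, 10, 12, 21, 8, 11, 19, 18, 17, 14, 3, 6, 20, 13, 2, 23, 1, 22, 0]
rank  pair      lcp
   1  s[15:],s[4:]  1  'b'
   2  s[4:],s[16:]  1  'b'
   3  s[16:],s[9:]  0  ''
   4  s[9:],s[7:]  1  'c'
   5  s[7:],s[5:]  1  'c'
   6  s[5:],s[10:]  0  ''
   7  s[10:],s[12:]  1  'd'
   8  s[12:],s[21:]  1  'd'
   9  s[21:],s[8:]  0  ''
  10  s[8:],s[11:]  1  'e'
  11  s[11:],s[19:]  1  'e'
  12  s[19:],s[18:]  0  ''
  13  s[18:],s[17:]  1  'f'
  14  s[17:],s[14:]  0  ''
  15  s[14:],s[3:]  2  'gb'
  16  s[3:],s[6:]  1  'g'
  17  s[6:],s[20:]  1  'g'
  18  s[20:],s[13:]  1  'g'
  19  s[13:],s[2:]  3  'ggb'
  20  s[2:],s[23:]  0  ''
  21  s[23:],s[1:]  1  'h'
  22  s[1:],s[22:]  1  'h'
  23  s[22:],s[0:]  2  'hh'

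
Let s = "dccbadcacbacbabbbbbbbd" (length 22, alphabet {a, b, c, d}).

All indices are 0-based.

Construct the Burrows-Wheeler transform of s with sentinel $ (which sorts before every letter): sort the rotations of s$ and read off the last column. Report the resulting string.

rank  rotation                 last
    0  $dccbadcacbacbabbbbbbbd  d
    1  abbbbbbbd$dccbadcacbacb  b
    2  acbabbbbbbbd$dccbadcacb  b
    3  acbacbabbbbbbbd$dccbadc  c
    4  adcacbacbabbbbbbbd$dccb  b
    5  babbbbbbbd$dccbadcacbac  c
    6  bacbabbbbbbbd$dccbadcac  c
    7  badcacbacbabbbbbbbd$dcc  c
    8  bbbbbbbd$dccbadcacbacba  a
    9  bbbbbbd$dccbadcacbacbab  b
   10  bbbbbd$dccbadcacbacbabb  b
   11  bbbbd$dccbadcacbacbabbb  b
   12  bbbd$dccbadcacbacbabbbb  b
   13  bbd$dccbadcacbacbabbbbb  b
   14  bd$dccbadcacbacbabbbbbb  b
   15  cacbacbabbbbbbbd$dccbad  d
   16  cbabbbbbbbd$dccbadcacba  a
   17  cbacbabbbbbbbd$dccbadca  a
   18  cbadcacbacbabbbbbbbd$dc  c
   19  ccbadcacbacbabbbbbbbd$d  d
   20  d$dccbadcacbacbabbbbbbb  b
   21  dcacbacbabbbbbbbd$dccba  a
   22  dccbadcacbacbabbbbbbbd$  $

dbbcbcccabbbbbbdaacdba$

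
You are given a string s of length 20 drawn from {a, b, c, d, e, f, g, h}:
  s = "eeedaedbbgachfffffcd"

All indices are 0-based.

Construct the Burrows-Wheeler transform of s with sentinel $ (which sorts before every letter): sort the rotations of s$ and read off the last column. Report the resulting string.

rank  rotation               last
    0  $eeedaedbbgachfffffcd  d
    1  achfffffcd$eeedaedbbg  g
    2  aedbbgachfffffcd$eeed  d
    3  bbgachfffffcd$eeedaed  d
    4  bgachfffffcd$eeedaedb  b
    5  cd$eeedaedbbgachfffff  f
    6  chfffffcd$eeedaedbbga  a
    7  d$eeedaedbbgachfffffc  c
    8  daedbbgachfffffcd$eee  e
    9  dbbgachfffffcd$eeedae  e
   10  edaedbbgachfffffcd$ee  e
   11  edbbgachfffffcd$eeeda  a
   12  eedaedbbgachfffffcd$e  e
   13  eeedaedbbgachfffffcd$  $
   14  fcd$eeedaedbbgachffff  f
   15  ffcd$eeedaedbbgachfff  f
   16  fffcd$eeedaedbbgachff  f
   17  ffffcd$eeedaedbbgachf  f
   18  fffffcd$eeedaedbbgach  h
   19  gachfffffcd$eeedaedbb  b
   20  hfffffcd$eeedaedbbgac  c

dgddbfaceeeae$ffffhbc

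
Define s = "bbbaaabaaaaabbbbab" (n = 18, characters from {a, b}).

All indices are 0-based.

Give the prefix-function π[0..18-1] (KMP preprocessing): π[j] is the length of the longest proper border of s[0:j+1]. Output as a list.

π[0] = 0
j=1 s[j]='b': π[1]=1 (border 'b')
j=2 s[j]='b': π[2]=2 (border 'bb')
j=3 s[j]='a': k: 2→1→0; π[3]=0 (border '')
j=4 s[j]='a': π[4]=0 (border '')
j=5 s[j]='a': π[5]=0 (border '')
j=6 s[j]='b': π[6]=1 (border 'b')
j=7 s[j]='a': k: 1→0; π[7]=0 (border '')
j=8 s[j]='a': π[8]=0 (border '')
j=9 s[j]='a': π[9]=0 (border '')
j=10 s[j]='a': π[10]=0 (border '')
j=11 s[j]='a': π[11]=0 (border '')
j=12 s[j]='b': π[12]=1 (border 'b')
j=13 s[j]='b': π[13]=2 (border 'bb')
j=14 s[j]='b': π[14]=3 (border 'bbb')
j=15 s[j]='b': k: 3→2; π[15]=3 (border 'bbb')
j=16 s[j]='a': π[16]=4 (border 'bbba')
j=17 s[j]='b': k: 4→0; π[17]=1 (border 'b')

[0, 1, 2, 0, 0, 0, 1, 0, 0, 0, 0, 0, 1, 2, 3, 3, 4, 1]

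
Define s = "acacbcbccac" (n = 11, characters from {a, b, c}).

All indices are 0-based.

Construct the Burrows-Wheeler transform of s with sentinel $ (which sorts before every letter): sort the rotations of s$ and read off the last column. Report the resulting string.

cc$cccacaabb

rank  rotation      last
    0  $acacbcbccac  c
    1  ac$acacbcbcc  c
    2  acacbcbccac$  $
    3  acbcbccac$ac  c
    4  bcbccac$acac  c
    5  bccac$acacbc  c
    6  c$acacbcbcca  a
    7  cac$acacbcbc  c
    8  cacbcbccac$a  a
    9  cbcbccac$aca  a
   10  cbccac$acacb  b
   11  ccac$acacbcb  b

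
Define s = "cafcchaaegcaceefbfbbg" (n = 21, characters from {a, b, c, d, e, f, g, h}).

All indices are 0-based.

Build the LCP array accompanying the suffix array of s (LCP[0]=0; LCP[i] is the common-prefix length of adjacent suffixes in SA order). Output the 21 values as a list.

sorted suffixes:
  #0 SA[0]=6  'aaegcaceefbfbbg'
  #1 SA[1]=11  'aceefbfbbg'
  #2 SA[2]=7  'aegcaceefbfbbg'
  #3 SA[3]=1  'afcchaaegcaceefbfbbg'
  #4 SA[4]=18  'bbg'
  #5 SA[5]=16  'bfbbg'
  #6 SA[6]=19  'bg'
  #7 SA[7]=10  'caceefbfbbg'
  #8 SA[8]=0  'cafcchaaegcaceefbfbbg'
  #9 SA[9]=3  'cchaaegcaceefbfbbg'
  #10 SA[10]=12  'ceefbfbbg'
  #11 SA[11]=4  'chaaegcaceefbfbbg'
  #12 SA[12]=13  'eefbfbbg'
  #13 SA[13]=14  'efbfbbg'
  #14 SA[14]=8  'egcaceefbfbbg'
  #15 SA[15]=17  'fbbg'
  #16 SA[16]=15  'fbfbbg'
  #17 SA[17]=2  'fcchaaegcaceefbfbbg'
  #18 SA[18]=20  'g'
  #19 SA[19]=9  'gcaceefbfbbg'
  #20 SA[20]=5  'haaegcaceefbfbbg'

SA = [6, 11, 7, 1, 18, 16, 19, 10, 0, 3, 12, 4, 13, 14, 8, 17, 15, 2, 20, 9, 5]
i: (SA[i-1],SA[i]) lcp shared
  1: (6,11) 1 'a'
  2: (11,7) 1 'a'
  3: (7,1) 1 'a'
  4: (1,18) 0 ''
  5: (18,16) 1 'b'
  6: (16,19) 1 'b'
  7: (19,10) 0 ''
  8: (10,0) 2 'ca'
  9: (0,3) 1 'c'
  10: (3,12) 1 'c'
  11: (12,4) 1 'c'
  12: (4,13) 0 ''
  13: (13,14) 1 'e'
  14: (14,8) 1 'e'
  15: (8,17) 0 ''
  16: (17,15) 2 'fb'
  17: (15,2) 1 'f'
  18: (2,20) 0 ''
  19: (20,9) 1 'g'
  20: (9,5) 0 ''

[0, 1, 1, 1, 0, 1, 1, 0, 2, 1, 1, 1, 0, 1, 1, 0, 2, 1, 0, 1, 0]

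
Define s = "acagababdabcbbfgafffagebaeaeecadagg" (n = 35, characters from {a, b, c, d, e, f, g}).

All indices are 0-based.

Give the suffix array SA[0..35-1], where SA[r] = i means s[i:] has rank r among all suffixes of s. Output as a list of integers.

sorted suffixes:
  #0 SA[0]=4  'ababdabcbbfgafffagebaeaeecadagg'
  #1 SA[1]=9  'abcbbfgafffagebaeaeecadagg'
  #2 SA[2]=6  'abdabcbbfgafffagebaeaeecadagg'
  #3 SA[3]=0  'acagababdabcbbfgafffagebaeaeecadagg'
  #4 SA[4]=30  'adagg'
  #5 SA[5]=24  'aeaeecadagg'
  #6 SA[6]=26  'aeecadagg'
  #7 SA[7]=16  'afffagebaeaeecadagg'
  #8 SA[8]=2  'agababdabcbbfgafffagebaeaeecadagg'
  #9 SA[9]=20  'agebaeaeecadagg'
  #10 SA[10]=32  'agg'
  #11 SA[11]=5  'babdabcbbfgafffagebaeaeecadagg'
  #12 SA[12]=23  'baeaeecadagg'
  #13 SA[13]=12  'bbfgafffagebaeaeecadagg'
  #14 SA[14]=10  'bcbbfgafffagebaeaeecadagg'
  #15 SA[15]=7  'bdabcbbfgafffagebaeaeecadagg'
  #16 SA[16]=13  'bfgafffagebaeaeecadagg'
  #17 SA[17]=29  'cadagg'
  #18 SA[18]=1  'cagababdabcbbfgafffagebaeaeecadagg'
  #19 SA[19]=11  'cbbfgafffagebaeaeecadagg'
  #20 SA[20]=8  'dabcbbfgafffagebaeaeecadagg'
  #21 SA[21]=31  'dagg'
  #22 SA[22]=25  'eaeecadagg'
  #23 SA[23]=22  'ebaeaeecadagg'
  #24 SA[24]=28  'ecadagg'
  #25 SA[25]=27  'eecadagg'
  #26 SA[26]=19  'fagebaeaeecadagg'
  #27 SA[27]=18  'ffagebaeaeecadagg'
  #28 SA[28]=17  'fffagebaeaeecadagg'
  #29 SA[29]=14  'fgafffagebaeaeecadagg'
  #30 SA[30]=34  'g'
  #31 SA[31]=3  'gababdabcbbfgafffagebaeaeecadagg'
  #32 SA[32]=15  'gafffagebaeaeecadagg'
  #33 SA[33]=21  'gebaeaeecadagg'
  #34 SA[34]=33  'gg'

[4, 9, 6, 0, 30, 24, 26, 16, 2, 20, 32, 5, 23, 12, 10, 7, 13, 29, 1, 11, 8, 31, 25, 22, 28, 27, 19, 18, 17, 14, 34, 3, 15, 21, 33]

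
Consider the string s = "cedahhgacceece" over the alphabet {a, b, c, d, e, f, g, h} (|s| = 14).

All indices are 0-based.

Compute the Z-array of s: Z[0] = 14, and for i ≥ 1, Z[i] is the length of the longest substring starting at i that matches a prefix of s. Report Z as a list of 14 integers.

Z[0]=14
i=1: outside box; Z[1]=0
i=2: outside box; Z[2]=0
i=3: outside box; Z[3]=0
i=4: outside box; Z[4]=0
i=5: outside box; Z[5]=0
i=6: outside box; Z[6]=0
i=7: outside box; Z[7]=0
i=8: outside box; Z[8]=1 extend→box=[8,9)
i=9: outside box; Z[9]=2 extend→box=[9,11)
i=10: min(r-i=1, Z[1]=0)=0; Z[10]=0
i=11: outside box; Z[11]=0
i=12: outside box; Z[12]=2 extend→box=[12,14)
i=13: min(r-i=1, Z[1]=0)=0; Z[13]=0

[14, 0, 0, 0, 0, 0, 0, 0, 1, 2, 0, 0, 2, 0]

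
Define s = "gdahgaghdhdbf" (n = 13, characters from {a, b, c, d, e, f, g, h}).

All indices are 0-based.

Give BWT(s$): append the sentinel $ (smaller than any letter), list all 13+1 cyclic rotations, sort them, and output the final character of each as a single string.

rank  rotation        last
    0  $gdahgaghdhdbf  f
    1  aghdhdbf$gdahg  g
    2  ahgaghdhdbf$gd  d
    3  bf$gdahgaghdhd  d
    4  dahgaghdhdbf$g  g
    5  dbf$gdahgaghdh  h
    6  dhdbf$gdahgagh  h
    7  f$gdahgaghdhdb  b
    8  gaghdhdbf$gdah  h
    9  gdahgaghdhdbf$  $
   10  ghdhdbf$gdahga  a
   11  hdbf$gdahgaghd  d
   12  hdhdbf$gdahgag  g
   13  hgaghdhdbf$gda  a

fgddghhbh$adga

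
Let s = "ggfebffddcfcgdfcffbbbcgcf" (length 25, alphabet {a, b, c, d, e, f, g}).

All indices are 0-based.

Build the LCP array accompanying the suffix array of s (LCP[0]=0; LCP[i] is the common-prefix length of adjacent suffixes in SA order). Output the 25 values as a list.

rank→(start, suffix):
  0 → (18, 'bbbcgcf')
  1 → (19, 'bbcgcf')
  2 → (20, 'bcgcf')
  3 → (4, 'bffddcfcgdfcffbbbcgcf')
  4 → (23, 'cf')
  5 → (9, 'cfcgdfcffbbbcgcf')
  6 → (15, 'cffbbbcgcf')
  7 → (21, 'cgcf')
  8 → (11, 'cgdfcffbbbcgcf')
  9 → (8, 'dcfcgdfcffbbbcgcf')
  10 → (7, 'ddcfcgdfcffbbbcgcf')
  11 → (13, 'dfcffbbbcgcf')
  12 → (3, 'ebffddcfcgdfcffbbbcgcf')
  13 → (24, 'f')
  14 → (17, 'fbbbcgcf')
  15 → (14, 'fcffbbbcgcf')
  16 → (10, 'fcgdfcffbbbcgcf')
  17 → (6, 'fddcfcgdfcffbbbcgcf')
  18 → (2, 'febffddcfcgdfcffbbbcgcf')
  19 → (16, 'ffbbbcgcf')
  20 → (5, 'ffddcfcgdfcffbbbcgcf')
  21 → (22, 'gcf')
  22 → (12, 'gdfcffbbbcgcf')
  23 → (1, 'gfebffddcfcgdfcffbbbcgcf')
  24 → (0, 'ggfebffddcfcgdfcffbbbcgcf')

SA = [18, 19, 20, 4, 23, 9, 15, 21, 11, 8, 7, 13, 3, 24, 17, 14, 10, 6, 2, 16, 5, 22, 12, 1, 0]
[i] adj suffixes → lcp
  [1] 18/19 → 2 ('bb')
  [2] 19/20 → 1 ('b')
  [3] 20/4 → 1 ('b')
  [4] 4/23 → 0 ('')
  [5] 23/9 → 2 ('cf')
  [6] 9/15 → 2 ('cf')
  [7] 15/21 → 1 ('c')
  [8] 21/11 → 2 ('cg')
  [9] 11/8 → 0 ('')
  [10] 8/7 → 1 ('d')
  [11] 7/13 → 1 ('d')
  [12] 13/3 → 0 ('')
  [13] 3/24 → 0 ('')
  [14] 24/17 → 1 ('f')
  [15] 17/14 → 1 ('f')
  [16] 14/10 → 2 ('fc')
  [17] 10/6 → 1 ('f')
  [18] 6/2 → 1 ('f')
  [19] 2/16 → 1 ('f')
  [20] 16/5 → 2 ('ff')
  [21] 5/22 → 0 ('')
  [22] 22/12 → 1 ('g')
  [23] 12/1 → 1 ('g')
  [24] 1/0 → 1 ('g')

[0, 2, 1, 1, 0, 2, 2, 1, 2, 0, 1, 1, 0, 0, 1, 1, 2, 1, 1, 1, 2, 0, 1, 1, 1]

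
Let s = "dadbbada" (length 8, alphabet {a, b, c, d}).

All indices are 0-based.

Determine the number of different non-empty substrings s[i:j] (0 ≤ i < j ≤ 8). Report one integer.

29

sorted suffixes:
  #0 SA[0]=7  'a'
  #1 SA[1]=5  'ada'
  #2 SA[2]=1  'adbbada'
  #3 SA[3]=4  'bada'
  #4 SA[4]=3  'bbada'
  #5 SA[5]=6  'da'
  #6 SA[6]=0  'dadbbada'
  #7 SA[7]=2  'dbbada'

SA = [7, 5, 1, 4, 3, 6, 0, 2]
[i] adj suffixes → lcp
  [1] 7/5 → 1 ('a')
  [2] 5/1 → 2 ('ad')
  [3] 1/4 → 0 ('')
  [4] 4/3 → 1 ('b')
  [5] 3/6 → 0 ('')
  [6] 6/0 → 2 ('da')
  [7] 0/2 → 1 ('d')

n(n+1)/2 = 8·9/2 = 36
Σ LCP = 0 + 1 + 2 + 0 + 1 + 0 + 2 + 1 = 7
distinct = 36 − 7 = 29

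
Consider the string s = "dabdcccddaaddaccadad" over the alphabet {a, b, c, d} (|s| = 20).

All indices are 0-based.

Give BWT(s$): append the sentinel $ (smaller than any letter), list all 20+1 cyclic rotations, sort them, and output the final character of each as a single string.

dddddcaacadccad$dabca

rank  rotation               last
    0  $dabdcccddaaddaccadad  d
    1  aaddaccadad$dabdcccdd  d
    2  abdcccddaaddaccadad$d  d
    3  accadad$dabdcccddaadd  d
    4  ad$dabdcccddaaddaccad  d
    5  adad$dabdcccddaaddacc  c
    6  addaccadad$dabdcccdda  a
    7  bdcccddaaddaccadad$da  a
    8  cadad$dabdcccddaaddac  c
    9  ccadad$dabdcccddaadda  a
   10  cccddaaddaccadad$dabd  d
   11  ccddaaddaccadad$dabdc  c
   12  cddaaddaccadad$dabdcc  c
   13  d$dabdcccddaaddaccada  a
   14  daaddaccadad$dabdcccd  d
   15  dabdcccddaaddaccadad$  $
   16  daccadad$dabdcccddaad  d
   17  dad$dabdcccddaaddacca  a
   18  dcccddaaddaccadad$dab  b
   19  ddaaddaccadad$dabdccc  c
   20  ddaccadad$dabdcccddaa  a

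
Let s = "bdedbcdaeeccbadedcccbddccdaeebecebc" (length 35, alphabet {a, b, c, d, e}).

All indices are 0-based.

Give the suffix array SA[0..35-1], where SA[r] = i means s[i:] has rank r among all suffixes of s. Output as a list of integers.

[13, 26, 7, 12, 33, 4, 20, 0, 29, 34, 11, 19, 10, 18, 17, 23, 24, 5, 31, 25, 6, 3, 16, 22, 21, 1, 14, 32, 28, 9, 30, 2, 15, 27, 8]

rank→(start, suffix):
  0 → (13, 'adedcccbddccdaeebecebc')
  1 → (26, 'aeebecebc')
  2 → (7, 'aeeccbadedcccbddccdaeebecebc')
  3 → (12, 'badedcccbddccdaeebecebc')
  4 → (33, 'bc')
  5 → (4, 'bcdaeeccbadedcccbddccdaeebecebc')
  6 → (20, 'bddccdaeebecebc')
  7 → (0, 'bdedbcdaeeccbadedcccbddccdaeebecebc')
  8 → (29, 'becebc')
  9 → (34, 'c')
  10 → (11, 'cbadedcccbddccdaeebecebc')
  11 → (19, 'cbddccdaeebecebc')
  12 → (10, 'ccbadedcccbddccdaeebecebc')
  13 → (18, 'ccbddccdaeebecebc')
  14 → (17, 'cccbddccdaeebecebc')
  15 → (23, 'ccdaeebecebc')
  16 → (24, 'cdaeebecebc')
  17 → (5, 'cdaeeccbadedcccbddccdaeebecebc')
  18 → (31, 'cebc')
  19 → (25, 'daeebecebc')
  20 → (6, 'daeeccbadedcccbddccdaeebecebc')
  21 → (3, 'dbcdaeeccbadedcccbddccdaeebecebc')
  22 → (16, 'dcccbddccdaeebecebc')
  23 → (22, 'dccdaeebecebc')
  24 → (21, 'ddccdaeebecebc')
  25 → (1, 'dedbcdaeeccbadedcccbddccdaeebecebc')
  26 → (14, 'dedcccbddccdaeebecebc')
  27 → (32, 'ebc')
  28 → (28, 'ebecebc')
  29 → (9, 'eccbadedcccbddccdaeebecebc')
  30 → (30, 'ecebc')
  31 → (2, 'edbcdaeeccbadedcccbddccdaeebecebc')
  32 → (15, 'edcccbddccdaeebecebc')
  33 → (27, 'eebecebc')
  34 → (8, 'eeccbadedcccbddccdaeebecebc')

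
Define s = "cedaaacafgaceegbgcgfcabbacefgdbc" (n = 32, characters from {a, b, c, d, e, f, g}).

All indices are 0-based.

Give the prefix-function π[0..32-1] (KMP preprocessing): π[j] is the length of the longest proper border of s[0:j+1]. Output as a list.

π[0] = 0
j=1 s[j]='e': π[1]=0 (border '')
j=2 s[j]='d': π[2]=0 (border '')
j=3 s[j]='a': π[3]=0 (border '')
j=4 s[j]='a': π[4]=0 (border '')
j=5 s[j]='a': π[5]=0 (border '')
j=6 s[j]='c': π[6]=1 (border 'c')
j=7 s[j]='a': k: 1→0; π[7]=0 (border '')
j=8 s[j]='f': π[8]=0 (border '')
j=9 s[j]='g': π[9]=0 (border '')
j=10 s[j]='a': π[10]=0 (border '')
j=11 s[j]='c': π[11]=1 (border 'c')
j=12 s[j]='e': π[12]=2 (border 'ce')
j=13 s[j]='e': k: 2→0; π[13]=0 (border '')
j=14 s[j]='g': π[14]=0 (border '')
j=15 s[j]='b': π[15]=0 (border '')
j=16 s[j]='g': π[16]=0 (border '')
j=17 s[j]='c': π[17]=1 (border 'c')
j=18 s[j]='g': k: 1→0; π[18]=0 (border '')
j=19 s[j]='f': π[19]=0 (border '')
j=20 s[j]='c': π[20]=1 (border 'c')
j=21 s[j]='a': k: 1→0; π[21]=0 (border '')
j=22 s[j]='b': π[22]=0 (border '')
j=23 s[j]='b': π[23]=0 (border '')
j=24 s[j]='a': π[24]=0 (border '')
j=25 s[j]='c': π[25]=1 (border 'c')
j=26 s[j]='e': π[26]=2 (border 'ce')
j=27 s[j]='f': k: 2→0; π[27]=0 (border '')
j=28 s[j]='g': π[28]=0 (border '')
j=29 s[j]='d': π[29]=0 (border '')
j=30 s[j]='b': π[30]=0 (border '')
j=31 s[j]='c': π[31]=1 (border 'c')

[0, 0, 0, 0, 0, 0, 1, 0, 0, 0, 0, 1, 2, 0, 0, 0, 0, 1, 0, 0, 1, 0, 0, 0, 0, 1, 2, 0, 0, 0, 0, 1]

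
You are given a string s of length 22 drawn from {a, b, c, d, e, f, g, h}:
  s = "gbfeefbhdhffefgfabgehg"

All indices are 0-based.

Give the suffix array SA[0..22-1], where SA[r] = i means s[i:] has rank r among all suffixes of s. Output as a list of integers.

[16, 1, 17, 6, 8, 3, 4, 12, 19, 15, 5, 2, 11, 10, 13, 21, 0, 18, 14, 7, 9, 20]

rank→(start, suffix):
  0 → (16, 'abgehg')
  1 → (1, 'bfeefbhdhffefgfabgehg')
  2 → (17, 'bgehg')
  3 → (6, 'bhdhffefgfabgehg')
  4 → (8, 'dhffefgfabgehg')
  5 → (3, 'eefbhdhffefgfabgehg')
  6 → (4, 'efbhdhffefgfabgehg')
  7 → (12, 'efgfabgehg')
  8 → (19, 'ehg')
  9 → (15, 'fabgehg')
  10 → (5, 'fbhdhffefgfabgehg')
  11 → (2, 'feefbhdhffefgfabgehg')
  12 → (11, 'fefgfabgehg')
  13 → (10, 'ffefgfabgehg')
  14 → (13, 'fgfabgehg')
  15 → (21, 'g')
  16 → (0, 'gbfeefbhdhffefgfabgehg')
  17 → (18, 'gehg')
  18 → (14, 'gfabgehg')
  19 → (7, 'hdhffefgfabgehg')
  20 → (9, 'hffefgfabgehg')
  21 → (20, 'hg')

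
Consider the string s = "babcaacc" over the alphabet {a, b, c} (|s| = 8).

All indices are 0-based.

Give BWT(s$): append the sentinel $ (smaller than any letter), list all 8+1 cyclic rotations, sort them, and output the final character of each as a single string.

ccba$acba

rank  rotation   last
    0  $babcaacc  c
    1  aacc$babc  c
    2  abcaacc$b  b
    3  acc$babca  a
    4  babcaacc$  $
    5  bcaacc$ba  a
    6  c$babcaac  c
    7  caacc$bab  b
    8  cc$babcaa  a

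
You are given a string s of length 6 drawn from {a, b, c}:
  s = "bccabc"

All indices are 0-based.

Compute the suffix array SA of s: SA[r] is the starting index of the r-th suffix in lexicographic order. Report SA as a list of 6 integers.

[3, 4, 0, 5, 2, 1]

rank→(start, suffix):
  0 → (3, 'abc')
  1 → (4, 'bc')
  2 → (0, 'bccabc')
  3 → (5, 'c')
  4 → (2, 'cabc')
  5 → (1, 'ccabc')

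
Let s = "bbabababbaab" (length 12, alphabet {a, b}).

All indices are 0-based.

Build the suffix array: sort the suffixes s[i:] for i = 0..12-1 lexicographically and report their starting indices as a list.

[9, 10, 2, 4, 6, 11, 8, 1, 3, 5, 7, 0]

rank | idx | suffix
   0 |   9 | aab
   1 |  10 | ab
   2 |   2 | abababbaab
   3 |   4 | ababbaab
   4 |   6 | abbaab
   5 |  11 | b
   6 |   8 | baab
   7 |   1 | babababbaab
   8 |   3 | bababbaab
   9 |   5 | babbaab
  10 |   7 | bbaab
  11 |   0 | bbabababbaab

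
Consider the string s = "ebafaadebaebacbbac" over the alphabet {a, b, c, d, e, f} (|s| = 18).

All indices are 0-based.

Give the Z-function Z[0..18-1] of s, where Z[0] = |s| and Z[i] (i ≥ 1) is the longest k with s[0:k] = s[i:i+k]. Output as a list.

[18, 0, 0, 0, 0, 0, 0, 3, 0, 0, 3, 0, 0, 0, 0, 0, 0, 0]

Z[0]=18
i=1: i≥r, start 0; Z[1]=0
i=2: i≥r, start 0; Z[2]=0
i=3: i≥r, start 0; Z[3]=0
i=4: i≥r, start 0; Z[4]=0
i=5: i≥r, start 0; Z[5]=0
i=6: i≥r, start 0; Z[6]=0
i=7: i≥r, start 0; Z[7]=3 grow→box=[7,10)
i=8: min(r-i=2, Z[1]=0)=0; Z[8]=0
i=9: min(r-i=1, Z[2]=0)=0; Z[9]=0
i=10: i≥r, start 0; Z[10]=3 grow→box=[10,13)
i=11: min(r-i=2, Z[1]=0)=0; Z[11]=0
i=12: min(r-i=1, Z[2]=0)=0; Z[12]=0
i=13: i≥r, start 0; Z[13]=0
i=14: i≥r, start 0; Z[14]=0
i=15: i≥r, start 0; Z[15]=0
i=16: i≥r, start 0; Z[16]=0
i=17: i≥r, start 0; Z[17]=0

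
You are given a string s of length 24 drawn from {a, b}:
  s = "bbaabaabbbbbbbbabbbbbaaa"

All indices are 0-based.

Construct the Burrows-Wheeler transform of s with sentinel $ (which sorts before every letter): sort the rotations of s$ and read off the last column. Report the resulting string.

aaabbbababbabb$bbbbbabbba

rank  rotation                   last
    0  $bbaabaabbbbbbbbabbbbbaaa  a
    1  a$bbaabaabbbbbbbbabbbbbaa  a
    2  aa$bbaabaabbbbbbbbabbbbba  a
    3  aaa$bbaabaabbbbbbbbabbbbb  b
    4  aabaabbbbbbbbabbbbbaaa$bb  b
    5  aabbbbbbbbabbbbbaaa$bbaab  b
    6  abaabbbbbbbbabbbbbaaa$bba  a
    7  abbbbbaaa$bbaabaabbbbbbbb  b
    8  abbbbbbbbabbbbbaaa$bbaaba  a
    9  baaa$bbaabaabbbbbbbbabbbb  b
   10  baabaabbbbbbbbabbbbbaaa$b  b
   11  baabbbbbbbbabbbbbaaa$bbaa  a
   12  babbbbbaaa$bbaabaabbbbbbb  b
   13  bbaaa$bbaabaabbbbbbbbabbb  b
   14  bbaabaabbbbbbbbabbbbbaaa$  $
   15  bbabbbbbaaa$bbaabaabbbbbb  b
   16  bbbaaa$bbaabaabbbbbbbbabb  b
   17  bbbabbbbbaaa$bbaabaabbbbb  b
   18  bbbbaaa$bbaabaabbbbbbbbab  b
   19  bbbbabbbbbaaa$bbaabaabbbb  b
   20  bbbbbaaa$bbaabaabbbbbbbba  a
   21  bbbbbabbbbbaaa$bbaabaabbb  b
   22  bbbbbbabbbbbaaa$bbaabaabb  b
   23  bbbbbbbabbbbbaaa$bbaabaab  b
   24  bbbbbbbbabbbbbaaa$bbaabaa  a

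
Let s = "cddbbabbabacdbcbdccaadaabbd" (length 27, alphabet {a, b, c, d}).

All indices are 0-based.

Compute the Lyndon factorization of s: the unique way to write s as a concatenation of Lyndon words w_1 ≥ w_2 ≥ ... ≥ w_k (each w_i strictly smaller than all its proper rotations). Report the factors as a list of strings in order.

["cdd", "b", "b", "abb", "abacdbcbdcc", "aad", "aabbd"]

emit factor 1: 'cdd' (i=0, period=3)
emit factor 2: 'b' (i=3, period=1)
emit factor 3: 'b' (i=4, period=1)
emit factor 4: 'abb' (i=5, period=3)
emit factor 5: 'abacdbcbdcc' (i=8, period=11)
emit factor 6: 'aad' (i=19, period=3)
emit factor 7: 'aabbd' (i=22, period=5)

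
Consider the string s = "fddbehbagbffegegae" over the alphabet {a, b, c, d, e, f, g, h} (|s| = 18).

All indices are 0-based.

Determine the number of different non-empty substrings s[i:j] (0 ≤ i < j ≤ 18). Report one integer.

rank | idx | suffix
   0 |  16 | ae
   1 |   7 | agbffegegae
   2 |   6 | bagbffegegae
   3 |   3 | behbagbffegegae
   4 |   9 | bffegegae
   5 |   2 | dbehbagbffegegae
   6 |   1 | ddbehbagbffegegae
   7 |  17 | e
   8 |  14 | egae
   9 |  12 | egegae
  10 |   4 | ehbagbffegegae
  11 |   0 | fddbehbagbffegegae
  12 |  11 | fegegae
  13 |  10 | ffegegae
  14 |  15 | gae
  15 |   8 | gbffegegae
  16 |  13 | gegae
  17 |   5 | hbagbffegegae

SA = [16, 7, 6, 3, 9, 2, 1, 17, 14, 12, 4, 0, 11, 10, 15, 8, 13, 5]
rank  pair      lcp
   1  s[16:],s[7:]  1  'a'
   2  s[7:],s[6:]  0  ''
   3  s[6:],s[3:]  1  'b'
   4  s[3:],s[9:]  1  'b'
   5  s[9:],s[2:]  0  ''
   6  s[2:],s[1:]  1  'd'
   7  s[1:],s[17:]  0  ''
   8  s[17:],s[14:]  1  'e'
   9  s[14:],s[12:]  2  'eg'
  10  s[12:],s[4:]  1  'e'
  11  s[4:],s[0:]  0  ''
  12  s[0:],s[11:]  1  'f'
  13  s[11:],s[10:]  1  'f'
  14  s[10:],s[15:]  0  ''
  15  s[15:],s[8:]  1  'g'
  16  s[8:],s[13:]  1  'g'
  17  s[13:],s[5:]  0  ''

n(n+1)/2 = 18·19/2 = 171
Σ LCP = 0 + 1 + 0 + 1 + 1 + 0 + 1 + 0 + 1 + 2 + 1 + 0 + 1 + 1 + 0 + 1 + 1 + 0 = 12
distinct = 171 − 12 = 159

159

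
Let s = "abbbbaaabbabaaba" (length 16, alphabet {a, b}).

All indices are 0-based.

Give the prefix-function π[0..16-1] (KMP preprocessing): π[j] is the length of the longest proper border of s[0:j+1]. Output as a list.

[0, 0, 0, 0, 0, 1, 1, 1, 2, 3, 1, 2, 1, 1, 2, 1]

π[0] = 0
j=1 s[j]='b': π[1]=0 (border '')
j=2 s[j]='b': π[2]=0 (border '')
j=3 s[j]='b': π[3]=0 (border '')
j=4 s[j]='b': π[4]=0 (border '')
j=5 s[j]='a': π[5]=1 (border 'a')
j=6 s[j]='a': k: 1→0; π[6]=1 (border 'a')
j=7 s[j]='a': k: 1→0; π[7]=1 (border 'a')
j=8 s[j]='b': π[8]=2 (border 'ab')
j=9 s[j]='b': π[9]=3 (border 'abb')
j=10 s[j]='a': k: 3→0; π[10]=1 (border 'a')
j=11 s[j]='b': π[11]=2 (border 'ab')
j=12 s[j]='a': k: 2→0; π[12]=1 (border 'a')
j=13 s[j]='a': k: 1→0; π[13]=1 (border 'a')
j=14 s[j]='b': π[14]=2 (border 'ab')
j=15 s[j]='a': k: 2→0; π[15]=1 (border 'a')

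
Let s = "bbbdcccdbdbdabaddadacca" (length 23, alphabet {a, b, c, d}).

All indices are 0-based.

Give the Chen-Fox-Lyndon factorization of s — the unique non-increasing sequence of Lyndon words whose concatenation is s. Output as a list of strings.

["bbbdcccdbdbd", "abaddadacc", "a"]

emit factor 1: 'bbbdcccdbdbd' (i=0, period=12)
emit factor 2: 'abaddadacc' (i=12, period=10)
emit factor 3: 'a' (i=22, period=1)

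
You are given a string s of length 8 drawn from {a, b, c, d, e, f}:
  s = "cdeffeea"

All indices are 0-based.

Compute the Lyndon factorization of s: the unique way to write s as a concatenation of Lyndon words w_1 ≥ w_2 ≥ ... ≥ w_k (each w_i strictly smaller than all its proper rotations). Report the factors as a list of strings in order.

emit factor 1: 'cdeffee' (i=0, period=7)
emit factor 2: 'a' (i=7, period=1)

["cdeffee", "a"]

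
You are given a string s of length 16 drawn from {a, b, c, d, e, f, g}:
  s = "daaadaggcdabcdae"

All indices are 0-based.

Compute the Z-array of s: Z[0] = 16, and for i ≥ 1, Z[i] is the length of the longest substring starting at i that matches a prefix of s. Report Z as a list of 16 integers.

[16, 0, 0, 0, 2, 0, 0, 0, 0, 2, 0, 0, 0, 2, 0, 0]

Z[0]=16
i=1: outside box; Z[1]=0
i=2: outside box; Z[2]=0
i=3: outside box; Z[3]=0
i=4: outside box; Z[4]=2 scan→box=[4,6)
i=5: min(r-i=1, Z[1]=0)=0; Z[5]=0
i=6: outside box; Z[6]=0
i=7: outside box; Z[7]=0
i=8: outside box; Z[8]=0
i=9: outside box; Z[9]=2 scan→box=[9,11)
i=10: min(r-i=1, Z[1]=0)=0; Z[10]=0
i=11: outside box; Z[11]=0
i=12: outside box; Z[12]=0
i=13: outside box; Z[13]=2 scan→box=[13,15)
i=14: min(r-i=1, Z[1]=0)=0; Z[14]=0
i=15: outside box; Z[15]=0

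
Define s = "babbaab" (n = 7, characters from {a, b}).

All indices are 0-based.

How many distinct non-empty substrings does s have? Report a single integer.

21

sorted suffixes:
  #0 SA[0]=4  'aab'
  #1 SA[1]=5  'ab'
  #2 SA[2]=1  'abbaab'
  #3 SA[3]=6  'b'
  #4 SA[4]=3  'baab'
  #5 SA[5]=0  'babbaab'
  #6 SA[6]=2  'bbaab'

SA = [4, 5, 1, 6, 3, 0, 2]
rank  pair      lcp
   1  s[4:],s[5:]  1  'a'
   2  s[5:],s[1:]  2  'ab'
   3  s[1:],s[6:]  0  ''
   4  s[6:],s[3:]  1  'b'
   5  s[3:],s[0:]  2  'ba'
   6  s[0:],s[2:]  1  'b'

n(n+1)/2 = 7·8/2 = 28
Σ LCP = 0 + 1 + 2 + 0 + 1 + 2 + 1 = 7
distinct = 28 − 7 = 21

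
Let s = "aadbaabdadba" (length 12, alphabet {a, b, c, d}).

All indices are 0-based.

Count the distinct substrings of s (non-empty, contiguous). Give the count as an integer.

sorted suffixes:
  #0 SA[0]=11  'a'
  #1 SA[1]=4  'aabdadba'
  #2 SA[2]=0  'aadbaabdadba'
  #3 SA[3]=5  'abdadba'
  #4 SA[4]=8  'adba'
  #5 SA[5]=1  'adbaabdadba'
  #6 SA[6]=10  'ba'
  #7 SA[7]=3  'baabdadba'
  #8 SA[8]=6  'bdadba'
  #9 SA[9]=7  'dadba'
  #10 SA[10]=9  'dba'
  #11 SA[11]=2  'dbaabdadba'

SA = [11, 4, 0, 5, 8, 1, 10, 3, 6, 7, 9, 2]
rank  pair      lcp
   1  s[11:],s[4:]  1  'a'
   2  s[4:],s[0:]  2  'aa'
   3  s[0:],s[5:]  1  'a'
   4  s[5:],s[8:]  1  'a'
   5  s[8:],s[1:]  4  'adba'
   6  s[1:],s[10:]  0  ''
   7  s[10:],s[3:]  2  'ba'
   8  s[3:],s[6:]  1  'b'
   9  s[6:],s[7:]  0  ''
  10  s[7:],s[9:]  1  'd'
  11  s[9:],s[2:]  3  'dba'

n(n+1)/2 = 12·13/2 = 78
Σ LCP = 0 + 1 + 2 + 1 + 1 + 4 + 0 + 2 + 1 + 0 + 1 + 3 = 16
distinct = 78 − 16 = 62

62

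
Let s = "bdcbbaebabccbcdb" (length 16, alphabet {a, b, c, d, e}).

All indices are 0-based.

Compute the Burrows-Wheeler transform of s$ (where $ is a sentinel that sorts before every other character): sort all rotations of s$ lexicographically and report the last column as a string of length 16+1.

bbbdebcac$dcbbcba

rank  rotation           last
    0  $bdcbbaebabccbcdb  b
    1  abccbcdb$bdcbbaeb  b
    2  aebabccbcdb$bdcbb  b
    3  b$bdcbbaebabccbcd  d
    4  babccbcdb$bdcbbae  e
    5  baebabccbcdb$bdcb  b
    6  bbaebabccbcdb$bdc  c
    7  bccbcdb$bdcbbaeba  a
    8  bcdb$bdcbbaebabcc  c
    9  bdcbbaebabccbcdb$  $
   10  cbbaebabccbcdb$bd  d
   11  cbcdb$bdcbbaebabc  c
   12  ccbcdb$bdcbbaebab  b
   13  cdb$bdcbbaebabccb  b
   14  db$bdcbbaebabccbc  c
   15  dcbbaebabccbcdb$b  b
   16  ebabccbcdb$bdcbba  a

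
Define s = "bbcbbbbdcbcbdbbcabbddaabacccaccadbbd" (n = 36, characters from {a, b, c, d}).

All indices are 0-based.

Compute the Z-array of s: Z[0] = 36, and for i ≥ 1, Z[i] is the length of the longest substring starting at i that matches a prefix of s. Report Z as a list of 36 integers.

Z[0]=36
i=1: i≥r, start 0; Z[1]=1 extend→box=[1,2)
i=2: i≥r, start 0; Z[2]=0
i=3: i≥r, start 0; Z[3]=2 extend→box=[3,5)
i=4: min(r-i=1, Z[1]=1)=1; Z[4]=2 extend→box=[4,6)
i=5: min(r-i=1, Z[1]=1)=1; Z[5]=2 extend→box=[5,7)
i=6: min(r-i=1, Z[1]=1)=1; Z[6]=1
i=7: i≥r, start 0; Z[7]=0
i=8: i≥r, start 0; Z[8]=0
i=9: i≥r, start 0; Z[9]=1 extend→box=[9,10)
i=10: i≥r, start 0; Z[10]=0
i=11: i≥r, start 0; Z[11]=1 extend→box=[11,12)
i=12: i≥r, start 0; Z[12]=0
i=13: i≥r, start 0; Z[13]=3 extend→box=[13,16)
i=14: min(r-i=2, Z[1]=1)=1; Z[14]=1
i=15: min(r-i=1, Z[2]=0)=0; Z[15]=0
i=16: i≥r, start 0; Z[16]=0
i=17: i≥r, start 0; Z[17]=2 extend→box=[17,19)
i=18: min(r-i=1, Z[1]=1)=1; Z[18]=1
i=19: i≥r, start 0; Z[19]=0
i=20: i≥r, start 0; Z[20]=0
i=21: i≥r, start 0; Z[21]=0
i=22: i≥r, start 0; Z[22]=0
i=23: i≥r, start 0; Z[23]=1 extend→box=[23,24)
i=24: i≥r, start 0; Z[24]=0
i=25: i≥r, start 0; Z[25]=0
i=26: i≥r, start 0; Z[26]=0
i=27: i≥r, start 0; Z[27]=0
i=28: i≥r, start 0; Z[28]=0
i=29: i≥r, start 0; Z[29]=0
i=30: i≥r, start 0; Z[30]=0
i=31: i≥r, start 0; Z[31]=0
i=32: i≥r, start 0; Z[32]=0
i=33: i≥r, start 0; Z[33]=2 extend→box=[33,35)
i=34: min(r-i=1, Z[1]=1)=1; Z[34]=1
i=35: i≥r, start 0; Z[35]=0

[36, 1, 0, 2, 2, 2, 1, 0, 0, 1, 0, 1, 0, 3, 1, 0, 0, 2, 1, 0, 0, 0, 0, 1, 0, 0, 0, 0, 0, 0, 0, 0, 0, 2, 1, 0]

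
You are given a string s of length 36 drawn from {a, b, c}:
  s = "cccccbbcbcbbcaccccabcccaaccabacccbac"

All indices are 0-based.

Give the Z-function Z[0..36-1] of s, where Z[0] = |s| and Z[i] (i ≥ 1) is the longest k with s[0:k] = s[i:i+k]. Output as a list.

[36, 4, 3, 2, 1, 0, 0, 1, 0, 1, 0, 0, 1, 0, 4, 3, 2, 1, 0, 0, 3, 2, 1, 0, 0, 2, 1, 0, 0, 0, 3, 2, 1, 0, 0, 1]

Z[0]=36
i=1: outside box; Z[1]=4 extend→box=[1,5)
i=2: min(r-i=3, Z[1]=4)=3; Z[2]=3
i=3: min(r-i=2, Z[2]=3)=2; Z[3]=2
i=4: min(r-i=1, Z[3]=2)=1; Z[4]=1
i=5: outside box; Z[5]=0
i=6: outside box; Z[6]=0
i=7: outside box; Z[7]=1 extend→box=[7,8)
i=8: outside box; Z[8]=0
i=9: outside box; Z[9]=1 extend→box=[9,10)
i=10: outside box; Z[10]=0
i=11: outside box; Z[11]=0
i=12: outside box; Z[12]=1 extend→box=[12,13)
i=13: outside box; Z[13]=0
i=14: outside box; Z[14]=4 extend→box=[14,18)
i=15: min(r-i=3, Z[1]=4)=3; Z[15]=3
i=16: min(r-i=2, Z[2]=3)=2; Z[16]=2
i=17: min(r-i=1, Z[3]=2)=1; Z[17]=1
i=18: outside box; Z[18]=0
i=19: outside box; Z[19]=0
i=20: outside box; Z[20]=3 extend→box=[20,23)
i=21: min(r-i=2, Z[1]=4)=2; Z[21]=2
i=22: min(r-i=1, Z[2]=3)=1; Z[22]=1
i=23: outside box; Z[23]=0
i=24: outside box; Z[24]=0
i=25: outside box; Z[25]=2 extend→box=[25,27)
i=26: min(r-i=1, Z[1]=4)=1; Z[26]=1
i=27: outside box; Z[27]=0
i=28: outside box; Z[28]=0
i=29: outside box; Z[29]=0
i=30: outside box; Z[30]=3 extend→box=[30,33)
i=31: min(r-i=2, Z[1]=4)=2; Z[31]=2
i=32: min(r-i=1, Z[2]=3)=1; Z[32]=1
i=33: outside box; Z[33]=0
i=34: outside box; Z[34]=0
i=35: outside box; Z[35]=1 extend→box=[35,36)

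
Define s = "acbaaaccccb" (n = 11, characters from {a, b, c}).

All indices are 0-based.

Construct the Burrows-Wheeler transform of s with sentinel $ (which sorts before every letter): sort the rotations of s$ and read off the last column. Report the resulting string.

rank  rotation      last
    0  $acbaaaccccb  b
    1  aaaccccb$acb  b
    2  aaccccb$acba  a
    3  acbaaaccccb$  $
    4  accccb$acbaa  a
    5  b$acbaaacccc  c
    6  baaaccccb$ac  c
    7  cb$acbaaaccc  c
    8  cbaaaccccb$a  a
    9  ccb$acbaaacc  c
   10  cccb$acbaaac  c
   11  ccccb$acbaaa  a

bba$acccacca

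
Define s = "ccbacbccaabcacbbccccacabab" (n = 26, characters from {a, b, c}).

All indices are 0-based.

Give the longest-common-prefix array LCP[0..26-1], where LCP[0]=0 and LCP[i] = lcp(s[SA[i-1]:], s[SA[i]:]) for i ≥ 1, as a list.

[0, 1, 2, 2, 1, 2, 3, 0, 1, 2, 1, 1, 2, 3, 0, 2, 2, 3, 1, 2, 2, 1, 3, 2, 2, 3]

rank | idx | suffix
   0 |   8 | aabcacbbccccacabab
   1 |  24 | ab
   2 |  22 | abab
   3 |   9 | abcacbbccccacabab
   4 |  20 | acabab
   5 |  12 | acbbccccacabab
   6 |   3 | acbccaabcacbbccccacabab
   7 |  25 | b
   8 |  23 | bab
   9 |   2 | bacbccaabcacbbccccacabab
  10 |  14 | bbccccacabab
  11 |  10 | bcacbbccccacabab
  12 |   5 | bccaabcacbbccccacabab
  13 |  15 | bccccacabab
  14 |   7 | caabcacbbccccacabab
  15 |  21 | cabab
  16 |  19 | cacabab
  17 |  11 | cacbbccccacabab
  18 |   1 | cbacbccaabcacbbccccacabab
  19 |  13 | cbbccccacabab
  20 |   4 | cbccaabcacbbccccacabab
  21 |   6 | ccaabcacbbccccacabab
  22 |  18 | ccacabab
  23 |   0 | ccbacbccaabcacbbccccacabab
  24 |  17 | cccacabab
  25 |  16 | ccccacabab

SA = [8, 24, 22, 9, 20, 12, 3, 25, 23, 2, 14, 10, 5, 15, 7, 21, 19, 11, 1, 13, 4, 6, 18, 0, 17, 16]
[i] adj suffixes → lcp
  [1] 8/24 → 1 ('a')
  [2] 24/22 → 2 ('ab')
  [3] 22/9 → 2 ('ab')
  [4] 9/20 → 1 ('a')
  [5] 20/12 → 2 ('ac')
  [6] 12/3 → 3 ('acb')
  [7] 3/25 → 0 ('')
  [8] 25/23 → 1 ('b')
  [9] 23/2 → 2 ('ba')
  [10] 2/14 → 1 ('b')
  [11] 14/10 → 1 ('b')
  [12] 10/5 → 2 ('bc')
  [13] 5/15 → 3 ('bcc')
  [14] 15/7 → 0 ('')
  [15] 7/21 → 2 ('ca')
  [16] 21/19 → 2 ('ca')
  [17] 19/11 → 3 ('cac')
  [18] 11/1 → 1 ('c')
  [19] 1/13 → 2 ('cb')
  [20] 13/4 → 2 ('cb')
  [21] 4/6 → 1 ('c')
  [22] 6/18 → 3 ('cca')
  [23] 18/0 → 2 ('cc')
  [24] 0/17 → 2 ('cc')
  [25] 17/16 → 3 ('ccc')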